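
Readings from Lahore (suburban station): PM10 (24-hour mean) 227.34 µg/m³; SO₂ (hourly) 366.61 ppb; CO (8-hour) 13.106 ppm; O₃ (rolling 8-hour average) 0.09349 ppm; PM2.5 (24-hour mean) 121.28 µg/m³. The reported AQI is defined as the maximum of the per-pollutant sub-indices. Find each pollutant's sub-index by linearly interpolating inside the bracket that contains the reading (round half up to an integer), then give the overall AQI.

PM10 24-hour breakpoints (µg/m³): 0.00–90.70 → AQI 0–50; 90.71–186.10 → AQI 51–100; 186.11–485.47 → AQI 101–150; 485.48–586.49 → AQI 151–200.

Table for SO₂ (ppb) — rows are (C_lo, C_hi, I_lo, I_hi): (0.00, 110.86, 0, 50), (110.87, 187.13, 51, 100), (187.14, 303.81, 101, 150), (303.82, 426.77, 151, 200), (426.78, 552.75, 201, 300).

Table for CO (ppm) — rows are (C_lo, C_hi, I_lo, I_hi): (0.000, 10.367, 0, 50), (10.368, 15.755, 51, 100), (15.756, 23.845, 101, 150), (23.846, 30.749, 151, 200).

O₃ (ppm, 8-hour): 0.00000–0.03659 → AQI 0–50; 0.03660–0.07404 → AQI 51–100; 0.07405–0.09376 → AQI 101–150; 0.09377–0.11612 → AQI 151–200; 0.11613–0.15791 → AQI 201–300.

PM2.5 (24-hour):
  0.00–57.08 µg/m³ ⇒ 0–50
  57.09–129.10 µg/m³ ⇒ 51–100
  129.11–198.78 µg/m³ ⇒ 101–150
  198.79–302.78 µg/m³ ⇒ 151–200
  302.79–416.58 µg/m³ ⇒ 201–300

PM10: row 186.11–485.47 (AQI 101–150). (150−101)·(227.34−186.11)/(485.47−186.11) + 101 = 49·41.23/299.36 + 101 ≈ 107.75 → 108.
SO₂: 366.61 lies in 303.82–426.77, so I_lo=151, I_hi=200, C_lo=303.82, C_hi=426.77.
(200−151)/(426.77−303.82) × (366.61−303.82) + 151 = 49/122.95 × 62.79 + 151 ≈ 176.02 → 176.
CO: 13.106 ∈ [10.368, 15.755] ↔ index [51, 100].
51 + (13.106−10.368)·(100−51)/(15.755−10.368) = 51 + 2.738·49/5.387 ≈ 75.90, so AQI = 76.
O₃: 0.09349 lies in 0.07405–0.09376, so I_lo=101, I_hi=150, C_lo=0.07405, C_hi=0.09376.
(150−101)/(0.09376−0.07405) × (0.09349−0.07405) + 101 = 49/0.01971 × 0.01944 + 101 ≈ 149.33 → 149.
PM2.5: 121.28 ∈ [57.09, 129.10] ↔ index [51, 100].
51 + (121.28−57.09)·(100−51)/(129.10−57.09) = 51 + 64.19·49/72.01 ≈ 94.68, so AQI = 95.
Sub-indices: PM10→108, SO₂→176, CO→76, O₃→149, PM2.5→95. Overall AQI = max = 176; dominant pollutant is SO₂.

176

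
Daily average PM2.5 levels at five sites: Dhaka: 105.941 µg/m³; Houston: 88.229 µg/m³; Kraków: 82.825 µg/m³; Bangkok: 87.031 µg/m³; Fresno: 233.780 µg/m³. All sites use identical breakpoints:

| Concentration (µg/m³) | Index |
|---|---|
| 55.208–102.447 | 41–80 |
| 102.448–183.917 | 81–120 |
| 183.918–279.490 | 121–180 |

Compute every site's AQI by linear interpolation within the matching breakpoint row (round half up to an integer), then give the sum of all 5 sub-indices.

Dhaka 105.941: bracket 102.448–183.917 → index 81–120; slope 39/81.469, offset 3.493.
AQI = 81 + 39/81.469·3.493 ≈ 82.67 ⇒ 83.
Houston: row 55.208–102.447 (AQI 41–80). (80−41)·(88.229−55.208)/(102.447−55.208) + 41 = 39·33.021/47.239 + 41 ≈ 68.26 → 68.
Kraków: row 55.208–102.447 (AQI 41–80). (80−41)·(82.825−55.208)/(102.447−55.208) + 41 = 39·27.617/47.239 + 41 ≈ 63.80 → 64.
Bangkok: 87.031 ∈ [55.208, 102.447] ↔ index [41, 80].
41 + (87.031−55.208)·(80−41)/(102.447−55.208) = 41 + 31.823·39/47.239 ≈ 67.27, so AQI = 67.
Fresno: 233.780 ∈ [183.918, 279.490] ↔ index [121, 180].
121 + (233.780−183.918)·(180−121)/(279.490−183.918) = 121 + 49.862·59/95.572 ≈ 151.78, so AQI = 152.
AQIs: Dhaka=83, Houston=68, Kraków=64, Bangkok=67, Fresno=152. Sum = 83 + 68 + 64 + 67 + 152 = 434.

434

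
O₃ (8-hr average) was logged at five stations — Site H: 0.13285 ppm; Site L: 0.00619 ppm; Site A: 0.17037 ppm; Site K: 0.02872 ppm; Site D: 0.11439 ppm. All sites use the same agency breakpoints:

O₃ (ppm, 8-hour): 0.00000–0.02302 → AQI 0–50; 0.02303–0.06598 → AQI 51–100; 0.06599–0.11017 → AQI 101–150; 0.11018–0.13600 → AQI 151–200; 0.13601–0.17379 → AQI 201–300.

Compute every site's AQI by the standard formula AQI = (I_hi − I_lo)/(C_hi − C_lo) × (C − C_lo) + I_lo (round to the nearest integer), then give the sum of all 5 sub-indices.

Site H: 0.13285 ∈ [0.11018, 0.13600] ↔ index [151, 200].
151 + (0.13285−0.11018)·(200−151)/(0.13600−0.11018) = 151 + 0.02267·49/0.02582 ≈ 194.02, so AQI = 194.
Site L: 0.00619 lies in 0.00000–0.02302, so I_lo=0, I_hi=50, C_lo=0.00000, C_hi=0.02302.
(50−0)/(0.02302−0.00000) × (0.00619−0.00000) + 0 = 50/0.02302 × 0.00619 + 0 ≈ 13.44 → 13.
Site A: 0.17037 lies in 0.13601–0.17379, so I_lo=201, I_hi=300, C_lo=0.13601, C_hi=0.17379.
(300−201)/(0.17379−0.13601) × (0.17037−0.13601) + 201 = 99/0.03778 × 0.03436 + 201 ≈ 291.04 → 291.
Site K: row 0.02303–0.06598 (AQI 51–100). (100−51)·(0.02872−0.02303)/(0.06598−0.02303) + 51 = 49·0.00569/0.04295 + 51 ≈ 57.49 → 57.
Site D: row 0.11018–0.13600 (AQI 151–200). (200−151)·(0.11439−0.11018)/(0.13600−0.11018) + 151 = 49·0.00421/0.02582 + 151 ≈ 158.99 → 159.
AQIs: Site H=194, Site L=13, Site A=291, Site K=57, Site D=159. Sum = 194 + 13 + 291 + 57 + 159 = 714.

714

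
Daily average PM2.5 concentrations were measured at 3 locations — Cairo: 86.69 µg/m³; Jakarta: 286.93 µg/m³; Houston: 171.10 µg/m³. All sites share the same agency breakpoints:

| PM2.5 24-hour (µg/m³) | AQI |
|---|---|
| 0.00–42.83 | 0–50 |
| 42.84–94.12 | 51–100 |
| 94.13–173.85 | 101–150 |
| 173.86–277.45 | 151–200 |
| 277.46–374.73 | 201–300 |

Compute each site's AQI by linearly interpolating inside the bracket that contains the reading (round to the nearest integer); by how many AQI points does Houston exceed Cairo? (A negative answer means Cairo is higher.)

55

Cairo: 86.69 lies in 42.84–94.12, so I_lo=51, I_hi=100, C_lo=42.84, C_hi=94.12.
(100−51)/(94.12−42.84) × (86.69−42.84) + 51 = 49/51.28 × 43.85 + 51 ≈ 92.90 → 93.
Jakarta 286.93: bracket 277.46–374.73 → index 201–300; slope 99/97.27, offset 9.47.
AQI = 201 + 99/97.27·9.47 ≈ 210.64 ⇒ 211.
Houston: 171.10 lies in 94.13–173.85, so I_lo=101, I_hi=150, C_lo=94.13, C_hi=173.85.
(150−101)/(173.85−94.13) × (171.10−94.13) + 101 = 49/79.72 × 76.97 + 101 ≈ 148.31 → 148.
AQIs: Cairo=93, Jakarta=211, Houston=148. Houston (148) − Cairo (93) = 55.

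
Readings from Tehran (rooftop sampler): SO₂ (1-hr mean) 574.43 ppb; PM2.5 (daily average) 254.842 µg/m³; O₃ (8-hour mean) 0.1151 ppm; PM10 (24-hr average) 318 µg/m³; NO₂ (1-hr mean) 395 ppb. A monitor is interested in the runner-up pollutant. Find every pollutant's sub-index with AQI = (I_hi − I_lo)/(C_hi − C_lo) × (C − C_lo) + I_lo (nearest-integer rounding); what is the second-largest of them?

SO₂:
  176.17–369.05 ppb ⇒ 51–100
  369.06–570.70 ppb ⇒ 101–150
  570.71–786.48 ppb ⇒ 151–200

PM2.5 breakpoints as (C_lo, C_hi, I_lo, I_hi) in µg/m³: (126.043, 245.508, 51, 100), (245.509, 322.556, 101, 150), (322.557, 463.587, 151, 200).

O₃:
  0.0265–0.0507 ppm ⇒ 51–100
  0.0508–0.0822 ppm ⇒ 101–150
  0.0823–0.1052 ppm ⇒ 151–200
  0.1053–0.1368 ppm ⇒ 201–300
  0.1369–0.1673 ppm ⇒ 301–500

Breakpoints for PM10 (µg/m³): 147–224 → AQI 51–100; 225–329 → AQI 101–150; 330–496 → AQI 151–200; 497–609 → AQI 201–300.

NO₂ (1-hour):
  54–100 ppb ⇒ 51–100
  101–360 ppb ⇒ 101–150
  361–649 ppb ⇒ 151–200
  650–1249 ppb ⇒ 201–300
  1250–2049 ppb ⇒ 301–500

SO₂: 574.43 ∈ [570.71, 786.48] ↔ index [151, 200].
151 + (574.43−570.71)·(200−151)/(786.48−570.71) = 151 + 3.72·49/215.77 ≈ 151.84, so AQI = 152.
PM2.5 254.842: bracket 245.509–322.556 → index 101–150; slope 49/77.047, offset 9.333.
AQI = 101 + 49/77.047·9.333 ≈ 106.94 ⇒ 107.
O₃: 0.1151 ∈ [0.1053, 0.1368] ↔ index [201, 300].
201 + (0.1151−0.1053)·(300−201)/(0.1368−0.1053) = 201 + 0.0098·99/0.0315 ≈ 231.80, so AQI = 232.
PM10 318: bracket 225–329 → index 101–150; slope 49/104, offset 93.
AQI = 101 + 49/104·93 ≈ 144.82 ⇒ 145.
NO₂: 395 ∈ [361, 649] ↔ index [151, 200].
151 + (395−361)·(200−151)/(649−361) = 151 + 34·49/288 ≈ 156.78, so AQI = 157.
Sub-indices: SO₂→152, PM2.5→107, O₃→232, PM10→145, NO₂→157. Ranked high→low: 232, 157, 152, 145, 107. Second-highest sub-index = 157.

157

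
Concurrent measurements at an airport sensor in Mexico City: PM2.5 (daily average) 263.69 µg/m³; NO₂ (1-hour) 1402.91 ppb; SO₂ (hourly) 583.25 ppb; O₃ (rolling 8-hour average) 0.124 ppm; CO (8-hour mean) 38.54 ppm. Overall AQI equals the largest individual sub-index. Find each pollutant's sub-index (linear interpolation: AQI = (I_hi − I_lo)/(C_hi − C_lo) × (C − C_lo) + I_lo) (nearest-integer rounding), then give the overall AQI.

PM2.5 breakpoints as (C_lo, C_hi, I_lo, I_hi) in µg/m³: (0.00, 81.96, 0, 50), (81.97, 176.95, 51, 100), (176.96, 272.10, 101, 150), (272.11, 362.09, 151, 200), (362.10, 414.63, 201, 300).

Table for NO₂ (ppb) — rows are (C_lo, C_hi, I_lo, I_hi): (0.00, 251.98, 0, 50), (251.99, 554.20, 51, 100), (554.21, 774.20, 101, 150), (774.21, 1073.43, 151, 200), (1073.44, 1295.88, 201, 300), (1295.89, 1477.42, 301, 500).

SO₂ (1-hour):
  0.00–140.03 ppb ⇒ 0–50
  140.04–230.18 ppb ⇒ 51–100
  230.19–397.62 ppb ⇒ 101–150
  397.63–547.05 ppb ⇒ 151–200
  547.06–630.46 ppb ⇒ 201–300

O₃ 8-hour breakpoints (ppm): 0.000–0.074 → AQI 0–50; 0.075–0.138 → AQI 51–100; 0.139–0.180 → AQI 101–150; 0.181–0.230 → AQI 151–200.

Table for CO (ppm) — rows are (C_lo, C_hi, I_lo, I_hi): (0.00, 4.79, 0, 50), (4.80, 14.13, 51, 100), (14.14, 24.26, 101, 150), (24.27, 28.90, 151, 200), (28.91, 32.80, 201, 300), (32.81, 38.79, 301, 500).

492

PM2.5 263.69: bracket 176.96–272.10 → index 101–150; slope 49/95.14, offset 86.73.
AQI = 101 + 49/95.14·86.73 ≈ 145.67 ⇒ 146.
NO₂: 1402.91 ∈ [1295.89, 1477.42] ↔ index [301, 500].
301 + (1402.91−1295.89)·(500−301)/(1477.42−1295.89) = 301 + 107.02·199/181.53 ≈ 418.32, so AQI = 418.
SO₂: row 547.06–630.46 (AQI 201–300). (300−201)·(583.25−547.06)/(630.46−547.06) + 201 = 99·36.19/83.40 + 201 ≈ 243.96 → 244.
O₃: 0.124 lies in 0.075–0.138, so I_lo=51, I_hi=100, C_lo=0.075, C_hi=0.138.
(100−51)/(0.138−0.075) × (0.124−0.075) + 51 = 49/0.063 × 0.049 + 51 ≈ 89.11 → 89.
CO: 38.54 lies in 32.81–38.79, so I_lo=301, I_hi=500, C_lo=32.81, C_hi=38.79.
(500−301)/(38.79−32.81) × (38.54−32.81) + 301 = 199/5.98 × 5.73 + 301 ≈ 491.68 → 492.
Sub-indices: PM2.5→146, NO₂→418, SO₂→244, O₃→89, CO→492. Overall AQI = max = 492; dominant pollutant is CO.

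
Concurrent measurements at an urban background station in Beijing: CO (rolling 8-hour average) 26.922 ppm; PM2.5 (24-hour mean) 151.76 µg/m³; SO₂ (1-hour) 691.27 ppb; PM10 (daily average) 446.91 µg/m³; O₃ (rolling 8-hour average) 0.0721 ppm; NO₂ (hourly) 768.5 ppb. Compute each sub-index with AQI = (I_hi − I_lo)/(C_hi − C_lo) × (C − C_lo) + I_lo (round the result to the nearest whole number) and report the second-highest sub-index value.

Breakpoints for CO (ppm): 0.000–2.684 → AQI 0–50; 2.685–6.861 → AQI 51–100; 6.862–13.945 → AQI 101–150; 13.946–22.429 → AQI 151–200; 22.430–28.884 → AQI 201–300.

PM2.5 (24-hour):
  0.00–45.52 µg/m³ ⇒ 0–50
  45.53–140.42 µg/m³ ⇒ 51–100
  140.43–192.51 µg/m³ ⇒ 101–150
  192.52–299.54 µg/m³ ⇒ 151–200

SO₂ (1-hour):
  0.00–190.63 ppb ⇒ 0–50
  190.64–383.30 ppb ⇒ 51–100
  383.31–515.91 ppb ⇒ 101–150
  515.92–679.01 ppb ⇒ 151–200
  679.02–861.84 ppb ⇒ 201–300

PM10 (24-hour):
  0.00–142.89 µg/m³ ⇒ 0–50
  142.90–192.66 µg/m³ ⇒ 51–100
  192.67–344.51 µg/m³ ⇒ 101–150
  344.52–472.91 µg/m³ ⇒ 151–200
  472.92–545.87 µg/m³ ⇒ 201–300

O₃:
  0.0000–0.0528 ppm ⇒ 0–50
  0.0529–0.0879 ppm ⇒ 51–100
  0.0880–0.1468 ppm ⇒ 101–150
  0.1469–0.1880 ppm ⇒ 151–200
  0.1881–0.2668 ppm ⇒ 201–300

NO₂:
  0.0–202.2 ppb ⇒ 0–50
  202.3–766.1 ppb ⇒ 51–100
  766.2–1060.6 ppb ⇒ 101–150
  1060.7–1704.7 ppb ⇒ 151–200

208

CO: 26.922 ∈ [22.430, 28.884] ↔ index [201, 300].
201 + (26.922−22.430)·(300−201)/(28.884−22.430) = 201 + 4.492·99/6.454 ≈ 269.90, so AQI = 270.
PM2.5 151.76: bracket 140.43–192.51 → index 101–150; slope 49/52.08, offset 11.33.
AQI = 101 + 49/52.08·11.33 ≈ 111.66 ⇒ 112.
SO₂ 691.27: bracket 679.02–861.84 → index 201–300; slope 99/182.82, offset 12.25.
AQI = 201 + 99/182.82·12.25 ≈ 207.63 ⇒ 208.
PM10: row 344.52–472.91 (AQI 151–200). (200−151)·(446.91−344.52)/(472.91−344.52) + 151 = 49·102.39/128.39 + 151 ≈ 190.08 → 190.
O₃: 0.0721 lies in 0.0529–0.0879, so I_lo=51, I_hi=100, C_lo=0.0529, C_hi=0.0879.
(100−51)/(0.0879−0.0529) × (0.0721−0.0529) + 51 = 49/0.0350 × 0.0192 + 51 ≈ 77.88 → 78.
NO₂: 768.5 ∈ [766.2, 1060.6] ↔ index [101, 150].
101 + (768.5−766.2)·(150−101)/(1060.6−766.2) = 101 + 2.3·49/294.4 ≈ 101.38, so AQI = 101.
Sub-indices: CO→270, PM2.5→112, SO₂→208, PM10→190, O₃→78, NO₂→101. Ranked high→low: 270, 208, 190, 112, 101, 78. Second-highest sub-index = 208.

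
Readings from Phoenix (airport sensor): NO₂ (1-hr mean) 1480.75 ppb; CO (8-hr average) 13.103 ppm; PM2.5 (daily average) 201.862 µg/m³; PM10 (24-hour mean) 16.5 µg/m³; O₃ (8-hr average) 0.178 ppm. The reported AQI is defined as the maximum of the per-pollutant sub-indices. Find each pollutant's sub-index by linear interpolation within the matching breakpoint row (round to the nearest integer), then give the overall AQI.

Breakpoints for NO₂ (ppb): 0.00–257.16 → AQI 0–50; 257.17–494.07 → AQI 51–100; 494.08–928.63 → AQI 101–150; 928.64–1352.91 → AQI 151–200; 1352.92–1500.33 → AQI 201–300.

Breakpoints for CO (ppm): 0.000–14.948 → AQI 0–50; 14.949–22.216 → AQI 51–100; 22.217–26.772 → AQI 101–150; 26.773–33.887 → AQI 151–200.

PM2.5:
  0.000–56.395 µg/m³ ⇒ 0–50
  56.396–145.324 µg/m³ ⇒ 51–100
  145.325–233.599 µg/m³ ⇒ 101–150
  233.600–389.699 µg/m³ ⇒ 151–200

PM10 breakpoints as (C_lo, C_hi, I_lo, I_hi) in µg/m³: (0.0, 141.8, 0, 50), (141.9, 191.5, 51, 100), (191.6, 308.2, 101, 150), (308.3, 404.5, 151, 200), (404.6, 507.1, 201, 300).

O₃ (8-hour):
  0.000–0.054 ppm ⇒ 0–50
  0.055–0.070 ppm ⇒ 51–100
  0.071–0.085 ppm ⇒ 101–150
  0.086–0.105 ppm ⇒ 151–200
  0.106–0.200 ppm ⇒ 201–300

287

NO₂: row 1352.92–1500.33 (AQI 201–300). (300−201)·(1480.75−1352.92)/(1500.33−1352.92) + 201 = 99·127.83/147.41 + 201 ≈ 286.85 → 287.
CO: 13.103 ∈ [0.000, 14.948] ↔ index [0, 50].
0 + (13.103−0.000)·(50−0)/(14.948−0.000) = 0 + 13.103·50/14.948 ≈ 43.83, so AQI = 44.
PM2.5 201.862: bracket 145.325–233.599 → index 101–150; slope 49/88.274, offset 56.537.
AQI = 101 + 49/88.274·56.537 ≈ 132.38 ⇒ 132.
PM10 16.5: bracket 0.0–141.8 → index 0–50; slope 50/141.8, offset 16.5.
AQI = 0 + 50/141.8·16.5 ≈ 5.82 ⇒ 6.
O₃: 0.178 lies in 0.106–0.200, so I_lo=201, I_hi=300, C_lo=0.106, C_hi=0.200.
(300−201)/(0.200−0.106) × (0.178−0.106) + 201 = 99/0.094 × 0.072 + 201 ≈ 276.83 → 277.
Sub-indices: NO₂→287, CO→44, PM2.5→132, PM10→6, O₃→277. Overall AQI = max = 287; dominant pollutant is NO₂.
AQI 287: Very Unhealthy.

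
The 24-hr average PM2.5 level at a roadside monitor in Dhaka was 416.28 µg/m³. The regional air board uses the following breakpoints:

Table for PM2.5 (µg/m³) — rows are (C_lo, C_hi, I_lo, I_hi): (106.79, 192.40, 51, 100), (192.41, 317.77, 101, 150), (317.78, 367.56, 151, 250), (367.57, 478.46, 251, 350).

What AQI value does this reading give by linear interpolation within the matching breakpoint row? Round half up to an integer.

294

PM2.5: 416.28 lies in 367.57–478.46, so I_lo=251, I_hi=350, C_lo=367.57, C_hi=478.46.
(350−251)/(478.46−367.57) × (416.28−367.57) + 251 = 99/110.89 × 48.71 + 251 ≈ 294.49 → 294.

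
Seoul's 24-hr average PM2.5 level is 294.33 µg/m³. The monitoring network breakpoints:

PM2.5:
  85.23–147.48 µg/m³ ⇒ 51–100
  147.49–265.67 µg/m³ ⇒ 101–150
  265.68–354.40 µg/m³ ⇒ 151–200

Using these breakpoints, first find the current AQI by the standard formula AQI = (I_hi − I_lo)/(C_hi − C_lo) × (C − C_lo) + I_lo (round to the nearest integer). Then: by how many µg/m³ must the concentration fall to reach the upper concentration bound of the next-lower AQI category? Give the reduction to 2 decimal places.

28.66

PM2.5: 294.33 lies in 265.68–354.40, so I_lo=151, I_hi=200, C_lo=265.68, C_hi=354.40.
(200−151)/(354.40−265.68) × (294.33−265.68) + 151 = 49/88.72 × 28.65 + 151 ≈ 166.82 → 167.
Current AQI 167 is in the Unhealthy range (151–200). The next-lower category tops out at AQI 150, whose upper concentration bound is 265.67 µg/m³.
Reduction needed = 294.33 − 265.67 = 28.66 µg/m³.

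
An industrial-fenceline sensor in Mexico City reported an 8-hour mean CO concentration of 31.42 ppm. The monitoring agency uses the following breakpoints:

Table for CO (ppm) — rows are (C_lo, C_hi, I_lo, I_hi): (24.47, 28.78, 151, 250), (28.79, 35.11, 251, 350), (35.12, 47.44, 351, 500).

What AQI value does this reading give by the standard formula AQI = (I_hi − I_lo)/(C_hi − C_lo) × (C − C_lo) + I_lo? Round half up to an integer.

292

CO: 31.42 lies in 28.79–35.11, so I_lo=251, I_hi=350, C_lo=28.79, C_hi=35.11.
(350−251)/(35.11−28.79) × (31.42−28.79) + 251 = 99/6.32 × 2.63 + 251 ≈ 292.20 → 292.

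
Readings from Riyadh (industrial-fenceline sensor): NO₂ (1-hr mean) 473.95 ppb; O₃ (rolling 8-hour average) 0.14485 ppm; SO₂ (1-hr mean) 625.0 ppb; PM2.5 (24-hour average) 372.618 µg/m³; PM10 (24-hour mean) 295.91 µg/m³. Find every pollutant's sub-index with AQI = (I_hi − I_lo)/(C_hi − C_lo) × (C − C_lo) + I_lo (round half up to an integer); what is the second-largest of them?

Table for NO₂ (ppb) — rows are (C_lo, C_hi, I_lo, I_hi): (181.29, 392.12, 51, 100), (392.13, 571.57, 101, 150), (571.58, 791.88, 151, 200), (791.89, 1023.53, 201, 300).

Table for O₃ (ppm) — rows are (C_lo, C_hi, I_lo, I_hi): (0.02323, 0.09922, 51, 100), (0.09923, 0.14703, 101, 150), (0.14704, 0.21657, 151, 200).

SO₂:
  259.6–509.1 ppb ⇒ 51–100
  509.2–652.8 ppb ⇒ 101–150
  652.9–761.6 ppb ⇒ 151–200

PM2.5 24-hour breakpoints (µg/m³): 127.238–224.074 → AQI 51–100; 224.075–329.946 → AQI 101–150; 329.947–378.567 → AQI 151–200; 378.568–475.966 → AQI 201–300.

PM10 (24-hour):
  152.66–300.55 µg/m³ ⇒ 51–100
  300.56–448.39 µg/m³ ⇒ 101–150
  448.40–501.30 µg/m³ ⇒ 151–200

148

NO₂: 473.95 ∈ [392.13, 571.57] ↔ index [101, 150].
101 + (473.95−392.13)·(150−101)/(571.57−392.13) = 101 + 81.82·49/179.44 ≈ 123.34, so AQI = 123.
O₃ 0.14485: bracket 0.09923–0.14703 → index 101–150; slope 49/0.04780, offset 0.04562.
AQI = 101 + 49/0.04780·0.04562 ≈ 147.77 ⇒ 148.
SO₂: 625.0 lies in 509.2–652.8, so I_lo=101, I_hi=150, C_lo=509.2, C_hi=652.8.
(150−101)/(652.8−509.2) × (625.0−509.2) + 101 = 49/143.6 × 115.8 + 101 ≈ 140.51 → 141.
PM2.5 372.618: bracket 329.947–378.567 → index 151–200; slope 49/48.620, offset 42.671.
AQI = 151 + 49/48.620·42.671 ≈ 194.00 ⇒ 194.
PM10 295.91: bracket 152.66–300.55 → index 51–100; slope 49/147.89, offset 143.25.
AQI = 51 + 49/147.89·143.25 ≈ 98.46 ⇒ 98.
Sub-indices: NO₂→123, O₃→148, SO₂→141, PM2.5→194, PM10→98. Ranked high→low: 194, 148, 141, 123, 98. Second-highest sub-index = 148.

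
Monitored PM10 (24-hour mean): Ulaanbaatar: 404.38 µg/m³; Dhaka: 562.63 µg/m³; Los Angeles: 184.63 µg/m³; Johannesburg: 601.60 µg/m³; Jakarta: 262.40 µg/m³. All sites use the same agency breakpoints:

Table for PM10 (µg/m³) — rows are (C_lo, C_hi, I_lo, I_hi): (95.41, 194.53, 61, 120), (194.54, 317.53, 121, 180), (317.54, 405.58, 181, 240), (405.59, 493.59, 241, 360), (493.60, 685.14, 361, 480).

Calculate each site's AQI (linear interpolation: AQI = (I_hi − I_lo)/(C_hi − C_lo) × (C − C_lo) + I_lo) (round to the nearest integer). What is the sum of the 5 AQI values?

1339

Ulaanbaatar: 404.38 ∈ [317.54, 405.58] ↔ index [181, 240].
181 + (404.38−317.54)·(240−181)/(405.58−317.54) = 181 + 86.84·59/88.04 ≈ 239.20, so AQI = 239.
Dhaka 562.63: bracket 493.60–685.14 → index 361–480; slope 119/191.54, offset 69.03.
AQI = 361 + 119/191.54·69.03 ≈ 403.89 ⇒ 404.
Los Angeles: 184.63 lies in 95.41–194.53, so I_lo=61, I_hi=120, C_lo=95.41, C_hi=194.53.
(120−61)/(194.53−95.41) × (184.63−95.41) + 61 = 59/99.12 × 89.22 + 61 ≈ 114.11 → 114.
Johannesburg: 601.60 lies in 493.60–685.14, so I_lo=361, I_hi=480, C_lo=493.60, C_hi=685.14.
(480−361)/(685.14−493.60) × (601.60−493.60) + 361 = 119/191.54 × 108.00 + 361 ≈ 428.10 → 428.
Jakarta: 262.40 lies in 194.54–317.53, so I_lo=121, I_hi=180, C_lo=194.54, C_hi=317.53.
(180−121)/(317.53−194.54) × (262.40−194.54) + 121 = 59/122.99 × 67.86 + 121 ≈ 153.55 → 154.
AQIs: Ulaanbaatar=239, Dhaka=404, Los Angeles=114, Johannesburg=428, Jakarta=154. Sum = 239 + 404 + 114 + 428 + 154 = 1339.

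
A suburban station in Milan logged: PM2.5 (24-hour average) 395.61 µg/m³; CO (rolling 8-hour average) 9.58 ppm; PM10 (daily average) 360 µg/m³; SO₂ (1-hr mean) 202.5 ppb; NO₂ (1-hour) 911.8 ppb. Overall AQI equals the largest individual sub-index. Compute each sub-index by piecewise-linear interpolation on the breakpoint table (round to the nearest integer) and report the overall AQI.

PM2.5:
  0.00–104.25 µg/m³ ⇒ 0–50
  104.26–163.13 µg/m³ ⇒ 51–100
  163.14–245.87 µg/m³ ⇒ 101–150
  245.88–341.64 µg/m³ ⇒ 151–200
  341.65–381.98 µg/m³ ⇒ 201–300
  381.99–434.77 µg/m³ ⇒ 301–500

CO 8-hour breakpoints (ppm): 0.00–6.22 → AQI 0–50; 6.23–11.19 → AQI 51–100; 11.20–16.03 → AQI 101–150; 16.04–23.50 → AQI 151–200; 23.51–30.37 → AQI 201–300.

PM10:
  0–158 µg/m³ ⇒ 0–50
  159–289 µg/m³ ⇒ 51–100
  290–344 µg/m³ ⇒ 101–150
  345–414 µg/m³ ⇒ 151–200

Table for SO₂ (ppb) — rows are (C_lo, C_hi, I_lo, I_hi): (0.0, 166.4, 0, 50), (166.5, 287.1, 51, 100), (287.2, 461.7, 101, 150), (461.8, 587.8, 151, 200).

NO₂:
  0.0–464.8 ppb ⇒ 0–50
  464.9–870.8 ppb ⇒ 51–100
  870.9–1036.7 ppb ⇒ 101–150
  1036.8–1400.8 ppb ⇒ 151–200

PM2.5: row 381.99–434.77 (AQI 301–500). (500−301)·(395.61−381.99)/(434.77−381.99) + 301 = 199·13.62/52.78 + 301 ≈ 352.35 → 352.
CO 9.58: bracket 6.23–11.19 → index 51–100; slope 49/4.96, offset 3.35.
AQI = 51 + 49/4.96·3.35 ≈ 84.09 ⇒ 84.
PM10 360: bracket 345–414 → index 151–200; slope 49/69, offset 15.
AQI = 151 + 49/69·15 ≈ 161.65 ⇒ 162.
SO₂: row 166.5–287.1 (AQI 51–100). (100−51)·(202.5−166.5)/(287.1−166.5) + 51 = 49·36.0/120.6 + 51 ≈ 65.63 → 66.
NO₂ 911.8: bracket 870.9–1036.7 → index 101–150; slope 49/165.8, offset 40.9.
AQI = 101 + 49/165.8·40.9 ≈ 113.09 ⇒ 113.
Sub-indices: PM2.5→352, CO→84, PM10→162, SO₂→66, NO₂→113. Overall AQI = max = 352; dominant pollutant is PM2.5.
AQI 352: Hazardous.

352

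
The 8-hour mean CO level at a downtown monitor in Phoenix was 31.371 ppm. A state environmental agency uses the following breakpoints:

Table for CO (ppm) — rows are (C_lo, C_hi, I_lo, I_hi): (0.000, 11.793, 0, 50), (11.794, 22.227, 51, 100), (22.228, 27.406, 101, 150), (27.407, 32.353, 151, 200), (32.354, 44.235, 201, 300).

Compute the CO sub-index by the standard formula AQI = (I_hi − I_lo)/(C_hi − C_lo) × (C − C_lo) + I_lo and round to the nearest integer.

190

CO: 31.371 lies in 27.407–32.353, so I_lo=151, I_hi=200, C_lo=27.407, C_hi=32.353.
(200−151)/(32.353−27.407) × (31.371−27.407) + 151 = 49/4.946 × 3.964 + 151 ≈ 190.27 → 190.
AQI 190 falls in the Unhealthy category.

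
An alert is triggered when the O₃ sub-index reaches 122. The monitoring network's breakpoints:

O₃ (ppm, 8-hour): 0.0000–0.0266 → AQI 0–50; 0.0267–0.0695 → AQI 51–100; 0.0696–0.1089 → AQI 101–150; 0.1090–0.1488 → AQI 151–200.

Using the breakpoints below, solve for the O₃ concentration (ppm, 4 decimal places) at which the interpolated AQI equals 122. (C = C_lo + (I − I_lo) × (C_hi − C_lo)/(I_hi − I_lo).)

0.0864

AQI 122 lies in the 101–150 band, which corresponds to 0.0696–0.1089 ppm.
C = 0.0696 + (122−101)×(0.1089−0.0696)/(150−101) = 0.0696 + 21×0.0393/49 ≈ 0.086443 ppm → 0.0864 ppm to 4 dp.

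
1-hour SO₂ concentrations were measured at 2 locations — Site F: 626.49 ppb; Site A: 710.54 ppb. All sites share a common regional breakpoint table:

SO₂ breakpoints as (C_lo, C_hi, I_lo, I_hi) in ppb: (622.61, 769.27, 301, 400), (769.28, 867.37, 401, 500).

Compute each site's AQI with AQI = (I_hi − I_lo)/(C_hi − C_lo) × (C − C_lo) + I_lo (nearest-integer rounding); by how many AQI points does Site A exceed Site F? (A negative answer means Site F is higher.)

56

Site F: 626.49 ∈ [622.61, 769.27] ↔ index [301, 400].
301 + (626.49−622.61)·(400−301)/(769.27−622.61) = 301 + 3.88·99/146.66 ≈ 303.62, so AQI = 304.
Site A: 710.54 ∈ [622.61, 769.27] ↔ index [301, 400].
301 + (710.54−622.61)·(400−301)/(769.27−622.61) = 301 + 87.93·99/146.66 ≈ 360.36, so AQI = 360.
AQIs: Site F=304, Site A=360. Site A (360) − Site F (304) = 56.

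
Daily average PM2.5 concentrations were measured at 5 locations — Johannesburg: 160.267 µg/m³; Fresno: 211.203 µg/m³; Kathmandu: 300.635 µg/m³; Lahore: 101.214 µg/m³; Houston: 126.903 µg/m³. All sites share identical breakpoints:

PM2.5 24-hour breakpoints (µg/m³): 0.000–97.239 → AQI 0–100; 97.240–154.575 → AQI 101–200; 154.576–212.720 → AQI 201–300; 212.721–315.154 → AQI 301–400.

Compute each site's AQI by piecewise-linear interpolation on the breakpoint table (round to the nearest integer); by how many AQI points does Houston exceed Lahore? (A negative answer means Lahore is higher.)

44

Johannesburg: 160.267 ∈ [154.576, 212.720] ↔ index [201, 300].
201 + (160.267−154.576)·(300−201)/(212.720−154.576) = 201 + 5.691·99/58.144 ≈ 210.69, so AQI = 211.
Fresno: row 154.576–212.720 (AQI 201–300). (300−201)·(211.203−154.576)/(212.720−154.576) + 201 = 99·56.627/58.144 + 201 ≈ 297.42 → 297.
Kathmandu 300.635: bracket 212.721–315.154 → index 301–400; slope 99/102.433, offset 87.914.
AQI = 301 + 99/102.433·87.914 ≈ 385.97 ⇒ 386.
Lahore: 101.214 ∈ [97.240, 154.575] ↔ index [101, 200].
101 + (101.214−97.240)·(200−101)/(154.575−97.240) = 101 + 3.974·99/57.335 ≈ 107.86, so AQI = 108.
Houston 126.903: bracket 97.240–154.575 → index 101–200; slope 99/57.335, offset 29.663.
AQI = 101 + 99/57.335·29.663 ≈ 152.22 ⇒ 152.
AQIs: Johannesburg=211, Fresno=297, Kathmandu=386, Lahore=108, Houston=152. Houston (152) − Lahore (108) = 44.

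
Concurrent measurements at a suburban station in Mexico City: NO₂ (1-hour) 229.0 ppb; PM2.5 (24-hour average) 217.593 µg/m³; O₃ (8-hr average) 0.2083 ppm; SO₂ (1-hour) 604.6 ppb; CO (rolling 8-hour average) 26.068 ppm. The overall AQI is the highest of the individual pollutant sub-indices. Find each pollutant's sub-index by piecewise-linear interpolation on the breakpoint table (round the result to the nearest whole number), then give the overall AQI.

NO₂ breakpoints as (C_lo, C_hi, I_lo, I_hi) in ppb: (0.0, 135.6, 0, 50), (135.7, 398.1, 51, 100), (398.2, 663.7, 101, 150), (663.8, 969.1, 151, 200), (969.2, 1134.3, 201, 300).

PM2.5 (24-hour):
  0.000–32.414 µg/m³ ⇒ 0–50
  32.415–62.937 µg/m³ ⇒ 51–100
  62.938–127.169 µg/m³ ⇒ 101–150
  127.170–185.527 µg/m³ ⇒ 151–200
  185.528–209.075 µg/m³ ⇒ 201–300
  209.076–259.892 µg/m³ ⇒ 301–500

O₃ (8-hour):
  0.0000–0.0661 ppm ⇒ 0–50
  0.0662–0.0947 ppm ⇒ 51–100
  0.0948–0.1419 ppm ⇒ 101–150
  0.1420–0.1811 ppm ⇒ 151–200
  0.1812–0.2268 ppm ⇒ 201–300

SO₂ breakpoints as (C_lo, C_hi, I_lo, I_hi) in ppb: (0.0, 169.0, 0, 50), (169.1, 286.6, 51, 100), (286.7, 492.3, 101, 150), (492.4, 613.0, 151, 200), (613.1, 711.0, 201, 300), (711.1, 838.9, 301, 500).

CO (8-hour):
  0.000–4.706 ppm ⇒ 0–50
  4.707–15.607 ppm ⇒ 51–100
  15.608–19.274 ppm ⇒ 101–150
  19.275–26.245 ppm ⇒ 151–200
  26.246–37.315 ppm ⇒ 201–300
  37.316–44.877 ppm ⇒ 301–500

NO₂: 229.0 lies in 135.7–398.1, so I_lo=51, I_hi=100, C_lo=135.7, C_hi=398.1.
(100−51)/(398.1−135.7) × (229.0−135.7) + 51 = 49/262.4 × 93.3 + 51 ≈ 68.42 → 68.
PM2.5: 217.593 lies in 209.076–259.892, so I_lo=301, I_hi=500, C_lo=209.076, C_hi=259.892.
(500−301)/(259.892−209.076) × (217.593−209.076) + 301 = 199/50.816 × 8.517 + 301 ≈ 334.35 → 334.
O₃: 0.2083 ∈ [0.1812, 0.2268] ↔ index [201, 300].
201 + (0.2083−0.1812)·(300−201)/(0.2268−0.1812) = 201 + 0.0271·99/0.0456 ≈ 259.84, so AQI = 260.
SO₂: 604.6 lies in 492.4–613.0, so I_lo=151, I_hi=200, C_lo=492.4, C_hi=613.0.
(200−151)/(613.0−492.4) × (604.6−492.4) + 151 = 49/120.6 × 112.2 + 151 ≈ 196.59 → 197.
CO: 26.068 ∈ [19.275, 26.245] ↔ index [151, 200].
151 + (26.068−19.275)·(200−151)/(26.245−19.275) = 151 + 6.793·49/6.970 ≈ 198.76, so AQI = 199.
Sub-indices: NO₂→68, PM2.5→334, O₃→260, SO₂→197, CO→199. Overall AQI = max = 334; dominant pollutant is PM2.5.

334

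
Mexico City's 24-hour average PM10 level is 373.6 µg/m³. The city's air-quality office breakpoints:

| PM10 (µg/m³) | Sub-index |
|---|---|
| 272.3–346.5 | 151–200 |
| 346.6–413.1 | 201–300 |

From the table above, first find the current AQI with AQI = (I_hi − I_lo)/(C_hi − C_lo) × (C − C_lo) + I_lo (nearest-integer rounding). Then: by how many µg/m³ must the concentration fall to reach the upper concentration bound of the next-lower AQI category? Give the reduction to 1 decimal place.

PM10: 373.6 lies in 346.6–413.1, so I_lo=201, I_hi=300, C_lo=346.6, C_hi=413.1.
(300−201)/(413.1−346.6) × (373.6−346.6) + 201 = 99/66.5 × 27.0 + 201 ≈ 241.20 → 241.
Current AQI 241 is in the Very Unhealthy range (201–300). The next-lower category tops out at AQI 200, whose upper concentration bound is 346.5 µg/m³.
Reduction needed = 373.6 − 346.5 = 27.1 µg/m³.

27.1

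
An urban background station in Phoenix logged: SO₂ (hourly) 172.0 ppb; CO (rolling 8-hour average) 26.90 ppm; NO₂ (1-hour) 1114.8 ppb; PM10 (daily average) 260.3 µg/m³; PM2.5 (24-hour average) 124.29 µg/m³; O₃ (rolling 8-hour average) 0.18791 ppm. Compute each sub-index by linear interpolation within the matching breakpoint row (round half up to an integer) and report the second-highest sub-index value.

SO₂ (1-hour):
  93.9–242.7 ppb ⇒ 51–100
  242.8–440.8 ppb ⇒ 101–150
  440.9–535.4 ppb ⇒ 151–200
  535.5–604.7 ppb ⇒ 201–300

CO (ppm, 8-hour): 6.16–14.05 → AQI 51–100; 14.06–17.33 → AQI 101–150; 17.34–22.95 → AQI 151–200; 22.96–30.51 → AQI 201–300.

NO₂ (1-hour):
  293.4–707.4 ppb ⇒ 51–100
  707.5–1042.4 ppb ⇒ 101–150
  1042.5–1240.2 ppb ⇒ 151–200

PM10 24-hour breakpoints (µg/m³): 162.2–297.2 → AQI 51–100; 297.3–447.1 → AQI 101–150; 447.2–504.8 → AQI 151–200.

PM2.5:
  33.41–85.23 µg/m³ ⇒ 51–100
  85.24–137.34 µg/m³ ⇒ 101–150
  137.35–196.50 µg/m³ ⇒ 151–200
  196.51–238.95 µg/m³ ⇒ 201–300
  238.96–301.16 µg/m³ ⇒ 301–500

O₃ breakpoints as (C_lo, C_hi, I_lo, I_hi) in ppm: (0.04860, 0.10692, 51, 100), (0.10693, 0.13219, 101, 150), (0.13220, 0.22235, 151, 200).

SO₂: 172.0 ∈ [93.9, 242.7] ↔ index [51, 100].
51 + (172.0−93.9)·(100−51)/(242.7−93.9) = 51 + 78.1·49/148.8 ≈ 76.72, so AQI = 77.
CO: 26.90 lies in 22.96–30.51, so I_lo=201, I_hi=300, C_lo=22.96, C_hi=30.51.
(300−201)/(30.51−22.96) × (26.90−22.96) + 201 = 99/7.55 × 3.94 + 201 ≈ 252.66 → 253.
NO₂: row 1042.5–1240.2 (AQI 151–200). (200−151)·(1114.8−1042.5)/(1240.2−1042.5) + 151 = 49·72.3/197.7 + 151 ≈ 168.92 → 169.
PM10: 260.3 lies in 162.2–297.2, so I_lo=51, I_hi=100, C_lo=162.2, C_hi=297.2.
(100−51)/(297.2−162.2) × (260.3−162.2) + 51 = 49/135.0 × 98.1 + 51 ≈ 86.61 → 87.
PM2.5: row 85.24–137.34 (AQI 101–150). (150−101)·(124.29−85.24)/(137.34−85.24) + 101 = 49·39.05/52.10 + 101 ≈ 137.73 → 138.
O₃: 0.18791 lies in 0.13220–0.22235, so I_lo=151, I_hi=200, C_lo=0.13220, C_hi=0.22235.
(200−151)/(0.22235−0.13220) × (0.18791−0.13220) + 151 = 49/0.09015 × 0.05571 + 151 ≈ 181.28 → 181.
Sub-indices: SO₂→77, CO→253, NO₂→169, PM10→87, PM2.5→138, O₃→181. Ranked high→low: 253, 181, 169, 138, 87, 77. Second-highest sub-index = 181.

181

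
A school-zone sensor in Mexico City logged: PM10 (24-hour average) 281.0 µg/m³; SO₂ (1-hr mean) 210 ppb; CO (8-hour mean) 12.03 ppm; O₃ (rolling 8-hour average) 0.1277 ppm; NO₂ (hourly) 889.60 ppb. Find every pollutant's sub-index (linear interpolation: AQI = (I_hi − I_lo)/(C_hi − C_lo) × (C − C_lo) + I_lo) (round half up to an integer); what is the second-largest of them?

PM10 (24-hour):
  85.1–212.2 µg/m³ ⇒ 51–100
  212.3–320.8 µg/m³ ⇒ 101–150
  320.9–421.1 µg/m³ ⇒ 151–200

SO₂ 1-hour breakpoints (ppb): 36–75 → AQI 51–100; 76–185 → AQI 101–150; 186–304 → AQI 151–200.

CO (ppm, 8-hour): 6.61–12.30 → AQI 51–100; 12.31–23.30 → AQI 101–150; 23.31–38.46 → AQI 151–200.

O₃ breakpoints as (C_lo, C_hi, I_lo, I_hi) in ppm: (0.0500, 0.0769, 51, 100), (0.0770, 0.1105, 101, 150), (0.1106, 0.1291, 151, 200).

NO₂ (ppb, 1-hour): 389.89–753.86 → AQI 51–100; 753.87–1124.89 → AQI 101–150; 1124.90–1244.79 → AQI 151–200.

161

PM10: 281.0 lies in 212.3–320.8, so I_lo=101, I_hi=150, C_lo=212.3, C_hi=320.8.
(150−101)/(320.8−212.3) × (281.0−212.3) + 101 = 49/108.5 × 68.7 + 101 ≈ 132.03 → 132.
SO₂: 210 ∈ [186, 304] ↔ index [151, 200].
151 + (210−186)·(200−151)/(304−186) = 151 + 24·49/118 ≈ 160.97, so AQI = 161.
CO: 12.03 lies in 6.61–12.30, so I_lo=51, I_hi=100, C_lo=6.61, C_hi=12.30.
(100−51)/(12.30−6.61) × (12.03−6.61) + 51 = 49/5.69 × 5.42 + 51 ≈ 97.67 → 98.
O₃ 0.1277: bracket 0.1106–0.1291 → index 151–200; slope 49/0.0185, offset 0.0171.
AQI = 151 + 49/0.0185·0.0171 ≈ 196.29 ⇒ 196.
NO₂: 889.60 lies in 753.87–1124.89, so I_lo=101, I_hi=150, C_lo=753.87, C_hi=1124.89.
(150−101)/(1124.89−753.87) × (889.60−753.87) + 101 = 49/371.02 × 135.73 + 101 ≈ 118.93 → 119.
Sub-indices: PM10→132, SO₂→161, CO→98, O₃→196, NO₂→119. Ranked high→low: 196, 161, 132, 119, 98. Second-highest sub-index = 161.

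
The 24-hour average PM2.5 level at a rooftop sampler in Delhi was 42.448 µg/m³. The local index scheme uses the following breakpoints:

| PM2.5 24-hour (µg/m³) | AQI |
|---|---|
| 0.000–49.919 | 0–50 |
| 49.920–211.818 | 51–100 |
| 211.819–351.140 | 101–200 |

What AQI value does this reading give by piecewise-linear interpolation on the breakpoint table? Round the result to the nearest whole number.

43

PM2.5: 42.448 lies in 0.000–49.919, so I_lo=0, I_hi=50, C_lo=0.000, C_hi=49.919.
(50−0)/(49.919−0.000) × (42.448−0.000) + 0 = 50/49.919 × 42.448 + 0 ≈ 42.52 → 43.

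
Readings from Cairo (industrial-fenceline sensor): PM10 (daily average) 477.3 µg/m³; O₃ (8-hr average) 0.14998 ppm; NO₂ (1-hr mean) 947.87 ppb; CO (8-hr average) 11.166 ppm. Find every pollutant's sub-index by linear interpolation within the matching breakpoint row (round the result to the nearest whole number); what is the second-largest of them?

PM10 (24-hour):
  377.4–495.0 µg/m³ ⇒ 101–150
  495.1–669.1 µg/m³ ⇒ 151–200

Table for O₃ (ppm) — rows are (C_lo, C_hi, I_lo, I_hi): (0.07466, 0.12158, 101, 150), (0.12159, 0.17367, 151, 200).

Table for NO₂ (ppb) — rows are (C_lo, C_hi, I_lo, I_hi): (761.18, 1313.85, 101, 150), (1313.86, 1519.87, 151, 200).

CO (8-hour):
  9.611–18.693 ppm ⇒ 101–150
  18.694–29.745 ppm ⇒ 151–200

143

PM10: 477.3 lies in 377.4–495.0, so I_lo=101, I_hi=150, C_lo=377.4, C_hi=495.0.
(150−101)/(495.0−377.4) × (477.3−377.4) + 101 = 49/117.6 × 99.9 + 101 ≈ 142.63 → 143.
O₃: 0.14998 lies in 0.12159–0.17367, so I_lo=151, I_hi=200, C_lo=0.12159, C_hi=0.17367.
(200−151)/(0.17367−0.12159) × (0.14998−0.12159) + 151 = 49/0.05208 × 0.02839 + 151 ≈ 177.71 → 178.
NO₂: 947.87 lies in 761.18–1313.85, so I_lo=101, I_hi=150, C_lo=761.18, C_hi=1313.85.
(150−101)/(1313.85−761.18) × (947.87−761.18) + 101 = 49/552.67 × 186.69 + 101 ≈ 117.55 → 118.
CO: 11.166 lies in 9.611–18.693, so I_lo=101, I_hi=150, C_lo=9.611, C_hi=18.693.
(150−101)/(18.693−9.611) × (11.166−9.611) + 101 = 49/9.082 × 1.555 + 101 ≈ 109.39 → 109.
Sub-indices: PM10→143, O₃→178, NO₂→118, CO→109. Ranked high→low: 178, 143, 118, 109. Second-highest sub-index = 143.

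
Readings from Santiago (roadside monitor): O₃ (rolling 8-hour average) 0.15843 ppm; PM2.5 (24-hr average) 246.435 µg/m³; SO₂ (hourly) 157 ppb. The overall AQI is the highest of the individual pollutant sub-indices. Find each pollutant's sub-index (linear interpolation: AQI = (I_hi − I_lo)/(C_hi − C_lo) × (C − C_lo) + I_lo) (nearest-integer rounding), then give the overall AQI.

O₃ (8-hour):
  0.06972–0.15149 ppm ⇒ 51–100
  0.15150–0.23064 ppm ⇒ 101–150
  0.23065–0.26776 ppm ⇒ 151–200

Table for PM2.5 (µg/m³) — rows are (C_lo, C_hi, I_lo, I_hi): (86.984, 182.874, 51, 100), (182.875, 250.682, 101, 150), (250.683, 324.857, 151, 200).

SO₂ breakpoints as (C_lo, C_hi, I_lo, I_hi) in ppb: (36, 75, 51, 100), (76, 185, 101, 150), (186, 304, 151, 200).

O₃: 0.15843 ∈ [0.15150, 0.23064] ↔ index [101, 150].
101 + (0.15843−0.15150)·(150−101)/(0.23064−0.15150) = 101 + 0.00693·49/0.07914 ≈ 105.29, so AQI = 105.
PM2.5: row 182.875–250.682 (AQI 101–150). (150−101)·(246.435−182.875)/(250.682−182.875) + 101 = 49·63.560/67.807 + 101 ≈ 146.93 → 147.
SO₂ 157: bracket 76–185 → index 101–150; slope 49/109, offset 81.
AQI = 101 + 49/109·81 ≈ 137.41 ⇒ 137.
Sub-indices: O₃→105, PM2.5→147, SO₂→137. Overall AQI = max = 147; dominant pollutant is PM2.5.

147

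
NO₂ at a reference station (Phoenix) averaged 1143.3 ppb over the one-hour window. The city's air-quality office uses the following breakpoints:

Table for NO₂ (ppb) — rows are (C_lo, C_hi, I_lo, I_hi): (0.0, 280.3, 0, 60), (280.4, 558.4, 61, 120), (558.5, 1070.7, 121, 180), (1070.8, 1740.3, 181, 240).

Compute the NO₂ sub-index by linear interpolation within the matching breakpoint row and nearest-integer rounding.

187

NO₂: 1143.3 ∈ [1070.8, 1740.3] ↔ index [181, 240].
181 + (1143.3−1070.8)·(240−181)/(1740.3−1070.8) = 181 + 72.5·59/669.5 ≈ 187.39, so AQI = 187.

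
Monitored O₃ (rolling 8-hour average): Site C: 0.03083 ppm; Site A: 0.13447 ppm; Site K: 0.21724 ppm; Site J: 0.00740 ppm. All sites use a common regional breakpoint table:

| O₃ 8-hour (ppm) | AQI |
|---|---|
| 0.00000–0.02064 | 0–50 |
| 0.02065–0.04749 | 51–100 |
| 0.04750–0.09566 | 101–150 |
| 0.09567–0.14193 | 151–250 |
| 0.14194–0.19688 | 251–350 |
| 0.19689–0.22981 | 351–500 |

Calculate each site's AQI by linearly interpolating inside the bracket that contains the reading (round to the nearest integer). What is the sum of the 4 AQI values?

Site C 0.03083: bracket 0.02065–0.04749 → index 51–100; slope 49/0.02684, offset 0.01018.
AQI = 51 + 49/0.02684·0.01018 ≈ 69.58 ⇒ 70.
Site A: 0.13447 lies in 0.09567–0.14193, so I_lo=151, I_hi=250, C_lo=0.09567, C_hi=0.14193.
(250−151)/(0.14193−0.09567) × (0.13447−0.09567) + 151 = 99/0.04626 × 0.03880 + 151 ≈ 234.04 → 234.
Site K: 0.21724 ∈ [0.19689, 0.22981] ↔ index [351, 500].
351 + (0.21724−0.19689)·(500−351)/(0.22981−0.19689) = 351 + 0.02035·149/0.03292 ≈ 443.11, so AQI = 443.
Site J: row 0.00000–0.02064 (AQI 0–50). (50−0)·(0.00740−0.00000)/(0.02064−0.00000) + 0 = 50·0.00740/0.02064 + 0 ≈ 17.93 → 18.
AQIs: Site C=70, Site A=234, Site K=443, Site J=18. Sum = 70 + 234 + 443 + 18 = 765.

765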